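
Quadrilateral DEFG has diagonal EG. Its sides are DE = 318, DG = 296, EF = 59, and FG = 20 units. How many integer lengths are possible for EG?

39

From triangle DEG: 22 < EG < 614.
From triangle FEG: 39 < EG < 79.
Intersection: 39 < EG < 79, so integers 40 through 78: 39 values.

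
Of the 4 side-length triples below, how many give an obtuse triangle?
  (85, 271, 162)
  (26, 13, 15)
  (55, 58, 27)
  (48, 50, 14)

1

(85,271,162): 85+162 ≤ 271, not a triangle
(26,13,15): 13²+15² = 394 < 676 = 26² → obtuse
(55,58,27): 27²+55² = 3754 > 3364 = 58² → acute
(48,50,14): 14²+48² = 2500 = 50² → right
1 of the 4 is obtuse.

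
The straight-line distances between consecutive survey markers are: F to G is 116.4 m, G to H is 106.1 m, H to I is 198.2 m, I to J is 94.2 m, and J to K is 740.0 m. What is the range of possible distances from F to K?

The maximum is all hops collinear in one direction: 116.4 + 106.1 + 198.2 + 94.2 + 740.0 = 1254.9.
The longest hop is 740.0; the others sum to 514.9. Folding the others back against it leaves at least 740.0 − 514.9 = 225.1.

225.1 ≤ FK ≤ 1254.9 m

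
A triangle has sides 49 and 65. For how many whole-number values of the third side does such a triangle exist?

97

The third side lies in the open interval (16, 114).
Integers from 17 to 113 inclusive: 113 − 17 + 1 = 97.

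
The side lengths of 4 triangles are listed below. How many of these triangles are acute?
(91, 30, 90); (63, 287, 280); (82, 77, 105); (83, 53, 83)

(91,30,90): 30²+90² = 9000 > 8281 = 91² → acute
(63,287,280): 63²+280² = 82369 = 287² → right
(82,77,105): 77²+82² = 12653 > 11025 = 105² → acute
(83,53,83): 53²+83² = 9698 > 6889 = 83² → acute
3 of the 4 are acute.

3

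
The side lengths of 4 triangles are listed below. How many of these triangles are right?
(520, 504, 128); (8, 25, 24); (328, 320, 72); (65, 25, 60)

(520,504,128): 128²+504² = 270400 = 520² → right
(8,25,24): 8²+24² = 640 > 625 = 25² → acute
(328,320,72): 72²+320² = 107584 = 328² → right
(65,25,60): 25²+60² = 4225 = 65² → right
3 of the 4 are right.

3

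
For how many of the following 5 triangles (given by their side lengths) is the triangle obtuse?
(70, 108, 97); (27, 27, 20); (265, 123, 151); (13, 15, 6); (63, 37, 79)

3

(70,108,97): 70²+97² = 14309 > 11664 = 108² → acute
(27,27,20): 20²+27² = 1129 > 729 = 27² → acute
(265,123,151): 123²+151² = 37930 < 70225 = 265² → obtuse
(13,15,6): 6²+13² = 205 < 225 = 15² → obtuse
(63,37,79): 37²+63² = 5338 < 6241 = 79² → obtuse
3 of the 5 are obtuse.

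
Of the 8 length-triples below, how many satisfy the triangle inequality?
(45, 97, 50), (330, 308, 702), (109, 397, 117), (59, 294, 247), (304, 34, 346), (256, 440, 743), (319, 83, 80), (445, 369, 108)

(45,50,97): 45+50 ≤ 97 → not valid
(308,330,702): 308+330 ≤ 702 → not valid
(109,117,397): 109+117 ≤ 397 → not valid
(59,247,294): 59+247 > 294 → valid
(34,304,346): 34+304 ≤ 346 → not valid
(256,440,743): 256+440 ≤ 743 → not valid
(80,83,319): 80+83 ≤ 319 → not valid
(108,369,445): 108+369 > 445 → valid
2 of the 8 triples form a triangle.

2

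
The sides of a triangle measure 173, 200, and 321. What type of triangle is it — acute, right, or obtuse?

obtuse

Compare the square of the longest side to the sum of squares of the other two: 173² + 200² = 69929 < 103041 = 321².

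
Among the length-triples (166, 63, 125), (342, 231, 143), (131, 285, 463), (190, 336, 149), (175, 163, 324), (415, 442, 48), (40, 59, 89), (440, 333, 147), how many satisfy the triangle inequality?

(63,125,166): 63+125 > 166 → valid
(143,231,342): 143+231 > 342 → valid
(131,285,463): 131+285 ≤ 463 → not valid
(149,190,336): 149+190 > 336 → valid
(163,175,324): 163+175 > 324 → valid
(48,415,442): 48+415 > 442 → valid
(40,59,89): 40+59 > 89 → valid
(147,333,440): 147+333 > 440 → valid
7 of the 8 triples form a triangle.

7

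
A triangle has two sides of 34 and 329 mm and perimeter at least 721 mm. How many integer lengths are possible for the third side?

5

Triangle inequality: 295 < x < 363. Perimeter ≥ 721 gives x ≥ 721 − 34 − 329 = 358.
So 358 ≤ x < 363; integers 358 through 362: 5 values.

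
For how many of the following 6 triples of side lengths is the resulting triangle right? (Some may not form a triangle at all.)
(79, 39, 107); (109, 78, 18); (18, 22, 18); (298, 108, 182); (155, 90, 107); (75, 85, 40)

(79,39,107): 39²+79² = 7762 < 11449 = 107² → obtuse
(109,78,18): 18+78 ≤ 109, not a triangle
(18,22,18): 18²+18² = 648 > 484 = 22² → acute
(298,108,182): 108+182 ≤ 298, not a triangle
(155,90,107): 90²+107² = 19549 < 24025 = 155² → obtuse
(75,85,40): 40²+75² = 7225 = 85² → right
1 of the 6 is right.

1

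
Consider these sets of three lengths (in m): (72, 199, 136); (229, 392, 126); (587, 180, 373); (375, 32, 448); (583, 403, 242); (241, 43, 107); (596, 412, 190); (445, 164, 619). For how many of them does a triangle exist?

(72,136,199): 72+136 > 199 → valid
(126,229,392): 126+229 ≤ 392 → not valid
(180,373,587): 180+373 ≤ 587 → not valid
(32,375,448): 32+375 ≤ 448 → not valid
(242,403,583): 242+403 > 583 → valid
(43,107,241): 43+107 ≤ 241 → not valid
(190,412,596): 190+412 > 596 → valid
(164,445,619): 164+445 ≤ 619 → not valid
3 of the 8 triples form a triangle.

3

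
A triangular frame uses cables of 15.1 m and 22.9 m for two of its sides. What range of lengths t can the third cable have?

7.8 < t < 38.0

By the triangle inequality, t must be less than 15.1 + 22.9 = 38.0 and greater than |15.1 − 22.9| = 7.8.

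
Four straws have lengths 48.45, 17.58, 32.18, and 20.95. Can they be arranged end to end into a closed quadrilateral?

Yes

A quadrilateral exists iff every side is shorter than the sum of the others — equivalently, the longest side is less than the sum of the rest.
Longest side 48.45 < 70.71 (sum of the remaining 3), so yes.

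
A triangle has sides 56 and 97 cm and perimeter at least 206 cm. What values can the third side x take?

53 ≤ x < 153

Triangle inequality alone gives 41 < x < 153.
The perimeter condition gives x ≥ 206 − 56 − 97 = 53.
Intersecting the two: 53 ≤ x < 153.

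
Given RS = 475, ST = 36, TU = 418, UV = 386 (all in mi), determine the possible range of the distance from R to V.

The maximum is all hops collinear in one direction: 475 + 36 + 418 + 386 = 1315.
The longest hop is 475; the others sum to 840. Since 475 ≤ 840, the path can fold back on itself completely, so the minimum distance is 0.

0 ≤ RV ≤ 1315 mi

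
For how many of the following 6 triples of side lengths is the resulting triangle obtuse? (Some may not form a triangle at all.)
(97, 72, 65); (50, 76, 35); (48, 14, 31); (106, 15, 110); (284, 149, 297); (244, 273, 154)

(97,72,65): 65²+72² = 9409 = 97² → right
(50,76,35): 35²+50² = 3725 < 5776 = 76² → obtuse
(48,14,31): 14+31 ≤ 48, not a triangle
(106,15,110): 15²+106² = 11461 < 12100 = 110² → obtuse
(284,149,297): 149²+284² = 102857 > 88209 = 297² → acute
(244,273,154): 154²+244² = 83252 > 74529 = 273² → acute
2 of the 6 are obtuse.

2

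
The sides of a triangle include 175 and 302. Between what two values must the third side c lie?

127 < c < 477

By the triangle inequality, c must be less than 175 + 302 = 477 and greater than |175 − 302| = 127.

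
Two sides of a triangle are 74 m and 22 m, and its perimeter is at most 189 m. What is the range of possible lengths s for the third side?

Triangle inequality alone gives 52 < s < 96.
The perimeter condition gives s ≤ 189 − 74 − 22 = 93.
Intersecting the two: 52 < s ≤ 93.

52 < s ≤ 93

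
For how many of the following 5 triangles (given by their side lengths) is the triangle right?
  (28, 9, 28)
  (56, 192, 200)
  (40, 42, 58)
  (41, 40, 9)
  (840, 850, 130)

4

(28,9,28): 9²+28² = 865 > 784 = 28² → acute
(56,192,200): 56²+192² = 40000 = 200² → right
(40,42,58): 40²+42² = 3364 = 58² → right
(41,40,9): 9²+40² = 1681 = 41² → right
(840,850,130): 130²+840² = 722500 = 850² → right
4 of the 5 are right.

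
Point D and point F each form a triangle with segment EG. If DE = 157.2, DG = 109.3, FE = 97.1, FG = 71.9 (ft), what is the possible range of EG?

From triangle DEG: |157.2 − 109.3| < EG < 157.2 + 109.3, i.e. 47.9 < EG < 266.5.
From triangle FEG: 25.2 < EG < 169.0.
Both must hold, so EG lies in the intersection.

47.9 < EG < 169.0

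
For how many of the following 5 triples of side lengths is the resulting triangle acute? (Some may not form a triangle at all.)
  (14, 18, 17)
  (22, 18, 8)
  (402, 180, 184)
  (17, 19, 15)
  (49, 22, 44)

3

(14,18,17): 14²+17² = 485 > 324 = 18² → acute
(22,18,8): 8²+18² = 388 < 484 = 22² → obtuse
(402,180,184): 180+184 ≤ 402, not a triangle
(17,19,15): 15²+17² = 514 > 361 = 19² → acute
(49,22,44): 22²+44² = 2420 > 2401 = 49² → acute
3 of the 5 are acute.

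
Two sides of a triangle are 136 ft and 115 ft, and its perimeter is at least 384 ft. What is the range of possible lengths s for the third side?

Triangle inequality alone gives 21 < s < 251.
The perimeter condition gives s ≥ 384 − 136 − 115 = 133.
Intersecting the two: 133 ≤ s < 251.

133 ≤ s < 251 ft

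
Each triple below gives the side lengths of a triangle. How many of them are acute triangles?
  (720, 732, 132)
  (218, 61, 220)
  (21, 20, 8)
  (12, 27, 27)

(720,732,132): 132²+720² = 535824 = 732² → right
(218,61,220): 61²+218² = 51245 > 48400 = 220² → acute
(21,20,8): 8²+20² = 464 > 441 = 21² → acute
(12,27,27): 12²+27² = 873 > 729 = 27² → acute
3 of the 4 are acute.

3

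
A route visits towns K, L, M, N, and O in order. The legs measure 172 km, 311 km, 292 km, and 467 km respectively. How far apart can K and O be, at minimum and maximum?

0 ≤ KO ≤ 1242 km

The maximum is all hops collinear in one direction: 172 + 311 + 292 + 467 = 1242.
The longest hop is 467; the others sum to 775. Since 467 ≤ 775, the path can fold back on itself completely, so the minimum distance is 0.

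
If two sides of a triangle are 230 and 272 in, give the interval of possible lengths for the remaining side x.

42 < x < 502

By the triangle inequality, x must be less than 230 + 272 = 502 and greater than |230 − 272| = 42.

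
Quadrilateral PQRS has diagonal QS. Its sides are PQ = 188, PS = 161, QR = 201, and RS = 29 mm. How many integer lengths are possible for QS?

57

From triangle PQS: 27 < QS < 349.
From triangle RQS: 172 < QS < 230.
Intersection: 172 < QS < 230, so integers 173 through 229: 57 values.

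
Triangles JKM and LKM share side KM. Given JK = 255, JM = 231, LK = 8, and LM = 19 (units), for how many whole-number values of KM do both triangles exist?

2

From triangle JKM: 24 < KM < 486.
From triangle LKM: 11 < KM < 27.
Intersection: 24 < KM < 27, so integers 25 through 26: 2 values.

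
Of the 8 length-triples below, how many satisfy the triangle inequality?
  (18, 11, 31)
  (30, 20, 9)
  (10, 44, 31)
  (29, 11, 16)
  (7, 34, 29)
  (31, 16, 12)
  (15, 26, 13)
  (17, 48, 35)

(11,18,31): 11+18 ≤ 31 → not valid
(9,20,30): 9+20 ≤ 30 → not valid
(10,31,44): 10+31 ≤ 44 → not valid
(11,16,29): 11+16 ≤ 29 → not valid
(7,29,34): 7+29 > 34 → valid
(12,16,31): 12+16 ≤ 31 → not valid
(13,15,26): 13+15 > 26 → valid
(17,35,48): 17+35 > 48 → valid
3 of the 8 triples form a triangle.

3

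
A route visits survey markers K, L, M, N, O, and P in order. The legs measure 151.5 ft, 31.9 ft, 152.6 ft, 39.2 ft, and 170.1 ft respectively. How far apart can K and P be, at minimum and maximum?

0 ≤ KP ≤ 545.3 ft

The maximum is all hops collinear in one direction: 151.5 + 31.9 + 152.6 + 39.2 + 170.1 = 545.3.
The longest hop is 170.1; the others sum to 375.2. Since 170.1 ≤ 375.2, the path can fold back on itself completely, so the minimum distance is 0.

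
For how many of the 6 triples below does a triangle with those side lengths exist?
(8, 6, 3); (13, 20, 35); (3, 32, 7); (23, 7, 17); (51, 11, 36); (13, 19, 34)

(3,6,8): 3+6 > 8 → valid
(13,20,35): 13+20 ≤ 35 → not valid
(3,7,32): 3+7 ≤ 32 → not valid
(7,17,23): 7+17 > 23 → valid
(11,36,51): 11+36 ≤ 51 → not valid
(13,19,34): 13+19 ≤ 34 → not valid
2 of the 6 triples form a triangle.

2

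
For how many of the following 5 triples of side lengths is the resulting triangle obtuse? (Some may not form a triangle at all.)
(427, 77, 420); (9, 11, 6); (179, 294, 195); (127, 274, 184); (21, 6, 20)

4

(427,77,420): 77²+420² = 182329 = 427² → right
(9,11,6): 6²+9² = 117 < 121 = 11² → obtuse
(179,294,195): 179²+195² = 70066 < 86436 = 294² → obtuse
(127,274,184): 127²+184² = 49985 < 75076 = 274² → obtuse
(21,6,20): 6²+20² = 436 < 441 = 21² → obtuse
4 of the 5 are obtuse.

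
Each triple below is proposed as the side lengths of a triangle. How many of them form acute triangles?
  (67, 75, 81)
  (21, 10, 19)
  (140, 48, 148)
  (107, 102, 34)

(67,75,81): 67²+75² = 10114 > 6561 = 81² → acute
(21,10,19): 10²+19² = 461 > 441 = 21² → acute
(140,48,148): 48²+140² = 21904 = 148² → right
(107,102,34): 34²+102² = 11560 > 11449 = 107² → acute
3 of the 4 are acute.

3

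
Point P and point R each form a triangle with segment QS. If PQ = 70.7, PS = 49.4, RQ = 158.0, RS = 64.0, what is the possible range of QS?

94.0 < QS < 120.1

From triangle PQS: |70.7 − 49.4| < QS < 70.7 + 49.4, i.e. 21.3 < QS < 120.1.
From triangle RQS: 94.0 < QS < 222.0.
Both must hold, so QS lies in the intersection.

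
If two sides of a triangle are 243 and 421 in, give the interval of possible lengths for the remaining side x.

178 < x < 664 (in)

By the triangle inequality, x must be less than 243 + 421 = 664 and greater than |243 − 421| = 178.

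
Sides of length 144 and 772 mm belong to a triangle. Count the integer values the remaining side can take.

287

The third side lies in the open interval (628, 916).
Integers from 629 to 915 inclusive: 915 − 629 + 1 = 287.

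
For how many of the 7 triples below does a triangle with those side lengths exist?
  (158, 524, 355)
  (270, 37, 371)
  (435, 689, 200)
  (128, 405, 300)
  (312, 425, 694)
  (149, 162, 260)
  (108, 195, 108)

4

(158,355,524): 158+355 ≤ 524 → not valid
(37,270,371): 37+270 ≤ 371 → not valid
(200,435,689): 200+435 ≤ 689 → not valid
(128,300,405): 128+300 > 405 → valid
(312,425,694): 312+425 > 694 → valid
(149,162,260): 149+162 > 260 → valid
(108,108,195): 108+108 > 195 → valid
4 of the 7 triples form a triangle.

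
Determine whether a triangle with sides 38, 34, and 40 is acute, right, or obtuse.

Compare the square of the longest side to the sum of squares of the other two: 34² + 38² = 2600 > 1600 = 40².

acute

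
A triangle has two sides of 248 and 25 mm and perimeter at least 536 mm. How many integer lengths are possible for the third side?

10

Triangle inequality: 223 < x < 273. Perimeter ≥ 536 gives x ≥ 536 − 248 − 25 = 263.
So 263 ≤ x < 273; integers 263 through 272: 10 values.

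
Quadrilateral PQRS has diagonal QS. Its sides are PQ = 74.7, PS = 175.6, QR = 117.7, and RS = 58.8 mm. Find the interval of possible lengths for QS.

From triangle PQS: |74.7 − 175.6| < QS < 74.7 + 175.6, i.e. 100.9 < QS < 250.3.
From triangle RQS: 58.9 < QS < 176.5.
Both must hold, so QS lies in the intersection.

100.9 < QS < 176.5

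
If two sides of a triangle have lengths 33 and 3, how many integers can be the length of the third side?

5

The third side lies in the open interval (30, 36).
Integers from 31 to 35 inclusive: 35 − 31 + 1 = 5.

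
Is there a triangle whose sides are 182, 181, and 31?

The longest side is 182, and the other two sum to 212.
Since 212 > 182, the triangle inequality holds.

Yes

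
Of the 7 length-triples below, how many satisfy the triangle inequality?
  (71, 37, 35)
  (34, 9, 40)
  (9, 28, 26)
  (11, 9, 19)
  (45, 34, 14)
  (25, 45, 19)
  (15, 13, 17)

6

(35,37,71): 35+37 > 71 → valid
(9,34,40): 9+34 > 40 → valid
(9,26,28): 9+26 > 28 → valid
(9,11,19): 9+11 > 19 → valid
(14,34,45): 14+34 > 45 → valid
(19,25,45): 19+25 ≤ 45 → not valid
(13,15,17): 13+15 > 17 → valid
6 of the 7 triples form a triangle.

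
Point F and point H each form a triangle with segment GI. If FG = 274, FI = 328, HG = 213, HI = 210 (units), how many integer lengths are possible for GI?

368

From triangle FGI: 54 < GI < 602.
From triangle HGI: 3 < GI < 423.
Intersection: 54 < GI < 423, so integers 55 through 422: 368 values.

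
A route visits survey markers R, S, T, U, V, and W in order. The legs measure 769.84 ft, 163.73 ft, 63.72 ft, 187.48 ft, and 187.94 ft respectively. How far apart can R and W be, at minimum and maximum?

The maximum is all hops collinear in one direction: 769.84 + 163.73 + 63.72 + 187.48 + 187.94 = 1372.71.
The longest hop is 769.84; the others sum to 602.87. Folding the others back against it leaves at least 769.84 − 602.87 = 166.97.

166.97 ≤ RW ≤ 1372.71 ft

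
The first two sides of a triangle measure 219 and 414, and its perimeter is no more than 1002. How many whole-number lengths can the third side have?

174

Triangle inequality: 195 < x < 633. Perimeter ≤ 1002 gives x ≤ 1002 − 219 − 414 = 369.
So 195 < x ≤ 369; integers 196 through 369: 174 values.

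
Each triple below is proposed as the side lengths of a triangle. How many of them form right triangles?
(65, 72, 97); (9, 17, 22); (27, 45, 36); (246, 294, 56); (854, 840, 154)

3

(65,72,97): 65²+72² = 9409 = 97² → right
(9,17,22): 9²+17² = 370 < 484 = 22² → obtuse
(27,45,36): 27²+36² = 2025 = 45² → right
(246,294,56): 56²+246² = 63652 < 86436 = 294² → obtuse
(854,840,154): 154²+840² = 729316 = 854² → right
3 of the 5 are right.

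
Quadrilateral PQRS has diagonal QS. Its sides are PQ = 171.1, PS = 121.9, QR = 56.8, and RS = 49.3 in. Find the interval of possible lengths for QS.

From triangle PQS: |171.1 − 121.9| < QS < 171.1 + 121.9, i.e. 49.2 < QS < 293.0.
From triangle RQS: 7.5 < QS < 106.1.
Both must hold, so QS lies in the intersection.

49.2 < QS < 106.1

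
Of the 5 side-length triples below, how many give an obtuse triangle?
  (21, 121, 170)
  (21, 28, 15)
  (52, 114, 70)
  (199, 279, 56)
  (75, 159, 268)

(21,121,170): 21+121 ≤ 170, not a triangle
(21,28,15): 15²+21² = 666 < 784 = 28² → obtuse
(52,114,70): 52²+70² = 7604 < 12996 = 114² → obtuse
(199,279,56): 56+199 ≤ 279, not a triangle
(75,159,268): 75+159 ≤ 268, not a triangle
2 of the 5 are obtuse.

2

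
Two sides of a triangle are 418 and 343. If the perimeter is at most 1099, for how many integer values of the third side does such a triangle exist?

263

Triangle inequality: 75 < x < 761. Perimeter ≤ 1099 gives x ≤ 1099 − 418 − 343 = 338.
So 75 < x ≤ 338; integers 76 through 338: 263 values.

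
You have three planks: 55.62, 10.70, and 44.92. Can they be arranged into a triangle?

The two shorter sides sum to 55.62, exactly equal to the longest side 55.62.
That gives only a degenerate (flat) triangle — the inequality must be strict.

No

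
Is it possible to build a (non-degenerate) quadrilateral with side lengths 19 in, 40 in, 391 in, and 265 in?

No

For a quadrilateral, each side must be shorter than the sum of the others.
Here the longest side is 391, but the remaining 3 sides sum to only 324.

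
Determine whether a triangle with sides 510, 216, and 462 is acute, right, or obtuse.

Compare the square of the longest side to the sum of squares of the other two: 216² + 462² = 260100 = 510².

right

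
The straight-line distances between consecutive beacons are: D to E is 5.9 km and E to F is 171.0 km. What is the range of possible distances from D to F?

By the triangle inequality, |5.9 − 171.0| ≤ DF ≤ 5.9 + 171.0.

165.1 ≤ DF ≤ 176.9 km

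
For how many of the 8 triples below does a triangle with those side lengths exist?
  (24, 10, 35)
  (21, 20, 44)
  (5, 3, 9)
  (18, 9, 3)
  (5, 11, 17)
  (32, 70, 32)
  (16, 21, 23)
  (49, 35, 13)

(10,24,35): 10+24 ≤ 35 → not valid
(20,21,44): 20+21 ≤ 44 → not valid
(3,5,9): 3+5 ≤ 9 → not valid
(3,9,18): 3+9 ≤ 18 → not valid
(5,11,17): 5+11 ≤ 17 → not valid
(32,32,70): 32+32 ≤ 70 → not valid
(16,21,23): 16+21 > 23 → valid
(13,35,49): 13+35 ≤ 49 → not valid
1 of the 8 triples forms a triangle.

1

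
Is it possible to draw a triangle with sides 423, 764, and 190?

The longest side is 764, but the other two sum to only 613.
613 < 764, so the triangle inequality fails.

No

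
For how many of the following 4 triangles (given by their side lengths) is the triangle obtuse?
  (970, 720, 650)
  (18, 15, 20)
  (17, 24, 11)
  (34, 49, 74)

(970,720,650): 650²+720² = 940900 = 970² → right
(18,15,20): 15²+18² = 549 > 400 = 20² → acute
(17,24,11): 11²+17² = 410 < 576 = 24² → obtuse
(34,49,74): 34²+49² = 3557 < 5476 = 74² → obtuse
2 of the 4 are obtuse.

2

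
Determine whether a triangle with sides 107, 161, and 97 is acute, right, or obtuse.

obtuse

Compare the square of the longest side to the sum of squares of the other two: 97² + 107² = 20858 < 25921 = 161².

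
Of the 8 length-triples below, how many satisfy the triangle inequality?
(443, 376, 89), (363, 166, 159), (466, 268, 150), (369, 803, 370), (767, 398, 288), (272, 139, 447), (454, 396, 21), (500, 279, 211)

1

(89,376,443): 89+376 > 443 → valid
(159,166,363): 159+166 ≤ 363 → not valid
(150,268,466): 150+268 ≤ 466 → not valid
(369,370,803): 369+370 ≤ 803 → not valid
(288,398,767): 288+398 ≤ 767 → not valid
(139,272,447): 139+272 ≤ 447 → not valid
(21,396,454): 21+396 ≤ 454 → not valid
(211,279,500): 211+279 ≤ 500 → not valid
1 of the 8 triples forms a triangle.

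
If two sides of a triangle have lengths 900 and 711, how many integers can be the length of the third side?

The third side lies in the open interval (189, 1611).
Integers from 190 to 1610 inclusive: 1610 − 190 + 1 = 1421.

1421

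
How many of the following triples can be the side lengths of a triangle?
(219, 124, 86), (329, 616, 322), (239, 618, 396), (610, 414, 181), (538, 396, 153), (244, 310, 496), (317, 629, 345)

(86,124,219): 86+124 ≤ 219 → not valid
(322,329,616): 322+329 > 616 → valid
(239,396,618): 239+396 > 618 → valid
(181,414,610): 181+414 ≤ 610 → not valid
(153,396,538): 153+396 > 538 → valid
(244,310,496): 244+310 > 496 → valid
(317,345,629): 317+345 > 629 → valid
5 of the 7 triples form a triangle.

5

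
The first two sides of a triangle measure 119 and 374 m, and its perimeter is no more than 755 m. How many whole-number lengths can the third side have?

7

Triangle inequality: 255 < x < 493. Perimeter ≤ 755 gives x ≤ 755 − 119 − 374 = 262.
So 255 < x ≤ 262; integers 256 through 262: 7 values.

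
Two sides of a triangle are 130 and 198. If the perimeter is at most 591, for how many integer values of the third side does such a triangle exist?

Triangle inequality: 68 < x < 328. Perimeter ≤ 591 gives x ≤ 591 − 130 − 198 = 263.
So 68 < x ≤ 263; integers 69 through 263: 195 values.

195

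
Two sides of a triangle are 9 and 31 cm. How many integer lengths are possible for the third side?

The third side lies in the open interval (22, 40).
Integers from 23 to 39 inclusive: 39 − 23 + 1 = 17.

17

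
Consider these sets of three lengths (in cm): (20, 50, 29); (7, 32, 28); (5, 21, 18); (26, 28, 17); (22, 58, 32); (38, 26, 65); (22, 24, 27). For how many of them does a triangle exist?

4

(20,29,50): 20+29 ≤ 50 → not valid
(7,28,32): 7+28 > 32 → valid
(5,18,21): 5+18 > 21 → valid
(17,26,28): 17+26 > 28 → valid
(22,32,58): 22+32 ≤ 58 → not valid
(26,38,65): 26+38 ≤ 65 → not valid
(22,24,27): 22+24 > 27 → valid
4 of the 7 triples form a triangle.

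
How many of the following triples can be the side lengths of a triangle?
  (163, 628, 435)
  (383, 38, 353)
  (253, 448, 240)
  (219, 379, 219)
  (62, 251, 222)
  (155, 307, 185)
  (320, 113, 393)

6

(163,435,628): 163+435 ≤ 628 → not valid
(38,353,383): 38+353 > 383 → valid
(240,253,448): 240+253 > 448 → valid
(219,219,379): 219+219 > 379 → valid
(62,222,251): 62+222 > 251 → valid
(155,185,307): 155+185 > 307 → valid
(113,320,393): 113+320 > 393 → valid
6 of the 7 triples form a triangle.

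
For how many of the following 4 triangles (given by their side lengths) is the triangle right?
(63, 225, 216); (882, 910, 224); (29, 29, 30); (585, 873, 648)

(63,225,216): 63²+216² = 50625 = 225² → right
(882,910,224): 224²+882² = 828100 = 910² → right
(29,29,30): 29²+29² = 1682 > 900 = 30² → acute
(585,873,648): 585²+648² = 762129 = 873² → right
3 of the 4 are right.

3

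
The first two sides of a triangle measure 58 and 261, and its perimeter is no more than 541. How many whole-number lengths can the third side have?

Triangle inequality: 203 < x < 319. Perimeter ≤ 541 gives x ≤ 541 − 58 − 261 = 222.
So 203 < x ≤ 222; integers 204 through 222: 19 values.

19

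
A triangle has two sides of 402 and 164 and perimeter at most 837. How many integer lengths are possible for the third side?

33

Triangle inequality: 238 < x < 566. Perimeter ≤ 837 gives x ≤ 837 − 402 − 164 = 271.
So 238 < x ≤ 271; integers 239 through 271: 33 values.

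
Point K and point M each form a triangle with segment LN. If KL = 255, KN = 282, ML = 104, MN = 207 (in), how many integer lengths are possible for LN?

From triangle KLN: 27 < LN < 537.
From triangle MLN: 103 < LN < 311.
Intersection: 103 < LN < 311, so integers 104 through 310: 207 values.

207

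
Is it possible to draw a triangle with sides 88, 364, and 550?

The longest side is 550, but the other two sum to only 452.
452 < 550, so the triangle inequality fails.

No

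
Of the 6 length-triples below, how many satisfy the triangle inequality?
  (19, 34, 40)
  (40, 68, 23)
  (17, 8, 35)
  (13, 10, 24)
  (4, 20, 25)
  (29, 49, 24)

(19,34,40): 19+34 > 40 → valid
(23,40,68): 23+40 ≤ 68 → not valid
(8,17,35): 8+17 ≤ 35 → not valid
(10,13,24): 10+13 ≤ 24 → not valid
(4,20,25): 4+20 ≤ 25 → not valid
(24,29,49): 24+29 > 49 → valid
2 of the 6 triples form a triangle.

2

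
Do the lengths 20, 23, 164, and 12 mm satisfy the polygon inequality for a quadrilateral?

For a quadrilateral, each side must be shorter than the sum of the others.
Here the longest side is 164, but the remaining 3 sides sum to only 55.

No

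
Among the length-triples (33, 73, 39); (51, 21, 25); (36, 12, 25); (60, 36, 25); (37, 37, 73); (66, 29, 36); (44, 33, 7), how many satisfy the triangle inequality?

(33,39,73): 33+39 ≤ 73 → not valid
(21,25,51): 21+25 ≤ 51 → not valid
(12,25,36): 12+25 > 36 → valid
(25,36,60): 25+36 > 60 → valid
(37,37,73): 37+37 > 73 → valid
(29,36,66): 29+36 ≤ 66 → not valid
(7,33,44): 7+33 ≤ 44 → not valid
3 of the 7 triples form a triangle.

3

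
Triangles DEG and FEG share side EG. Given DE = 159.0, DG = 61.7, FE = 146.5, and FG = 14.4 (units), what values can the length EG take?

132.1 < EG < 160.9

From triangle DEG: |159.0 − 61.7| < EG < 159.0 + 61.7, i.e. 97.3 < EG < 220.7.
From triangle FEG: 132.1 < EG < 160.9.
Both must hold, so EG lies in the intersection.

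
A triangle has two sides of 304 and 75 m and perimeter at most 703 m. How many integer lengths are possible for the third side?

95

Triangle inequality: 229 < x < 379. Perimeter ≤ 703 gives x ≤ 703 − 304 − 75 = 324.
So 229 < x ≤ 324; integers 230 through 324: 95 values.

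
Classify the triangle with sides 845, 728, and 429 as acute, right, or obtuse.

Compare the square of the longest side to the sum of squares of the other two: 429² + 728² = 714025 = 845².

right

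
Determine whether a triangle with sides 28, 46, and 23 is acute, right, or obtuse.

obtuse

Compare the square of the longest side to the sum of squares of the other two: 23² + 28² = 1313 < 2116 = 46².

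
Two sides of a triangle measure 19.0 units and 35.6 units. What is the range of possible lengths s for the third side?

By the triangle inequality, s must be less than 19.0 + 35.6 = 54.6 and greater than |19.0 − 35.6| = 16.6.

16.6 < s < 54.6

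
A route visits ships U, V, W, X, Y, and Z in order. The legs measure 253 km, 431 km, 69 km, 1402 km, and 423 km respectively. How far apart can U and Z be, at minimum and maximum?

The maximum is all hops collinear in one direction: 253 + 431 + 69 + 1402 + 423 = 2578.
The longest hop is 1402; the others sum to 1176. Folding the others back against it leaves at least 1402 − 1176 = 226.

226 ≤ UZ ≤ 2578 km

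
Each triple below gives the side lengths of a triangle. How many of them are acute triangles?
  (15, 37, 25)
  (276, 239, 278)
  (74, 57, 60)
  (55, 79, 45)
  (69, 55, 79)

3

(15,37,25): 15²+25² = 850 < 1369 = 37² → obtuse
(276,239,278): 239²+276² = 133297 > 77284 = 278² → acute
(74,57,60): 57²+60² = 6849 > 5476 = 74² → acute
(55,79,45): 45²+55² = 5050 < 6241 = 79² → obtuse
(69,55,79): 55²+69² = 7786 > 6241 = 79² → acute
3 of the 5 are acute.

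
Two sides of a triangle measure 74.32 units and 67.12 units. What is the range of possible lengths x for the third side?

7.20 < x < 141.44 (units)

By the triangle inequality, x must be less than 74.32 + 67.12 = 141.44 and greater than |74.32 − 67.12| = 7.20.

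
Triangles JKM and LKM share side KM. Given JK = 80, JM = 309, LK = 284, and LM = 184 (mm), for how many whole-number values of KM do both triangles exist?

From triangle JKM: 229 < KM < 389.
From triangle LKM: 100 < KM < 468.
Intersection: 229 < KM < 389, so integers 230 through 388: 159 values.

159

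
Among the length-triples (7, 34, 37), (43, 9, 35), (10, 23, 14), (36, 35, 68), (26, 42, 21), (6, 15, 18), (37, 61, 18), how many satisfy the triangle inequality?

6

(7,34,37): 7+34 > 37 → valid
(9,35,43): 9+35 > 43 → valid
(10,14,23): 10+14 > 23 → valid
(35,36,68): 35+36 > 68 → valid
(21,26,42): 21+26 > 42 → valid
(6,15,18): 6+15 > 18 → valid
(18,37,61): 18+37 ≤ 61 → not valid
6 of the 7 triples form a triangle.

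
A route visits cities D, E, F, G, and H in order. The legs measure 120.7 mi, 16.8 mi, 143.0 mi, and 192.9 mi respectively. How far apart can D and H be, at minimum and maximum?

0 ≤ DH ≤ 473.4 mi

The maximum is all hops collinear in one direction: 120.7 + 16.8 + 143.0 + 192.9 = 473.4.
The longest hop is 192.9; the others sum to 280.5. Since 192.9 ≤ 280.5, the path can fold back on itself completely, so the minimum distance is 0.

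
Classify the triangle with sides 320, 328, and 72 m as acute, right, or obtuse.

right

Compare the square of the longest side to the sum of squares of the other two: 72² + 320² = 107584 = 328².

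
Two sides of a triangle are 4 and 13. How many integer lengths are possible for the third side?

The third side lies in the open interval (9, 17).
Integers from 10 to 16 inclusive: 16 − 10 + 1 = 7.

7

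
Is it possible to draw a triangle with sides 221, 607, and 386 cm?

The two shorter sides sum to 607, exactly equal to the longest side 607.
That gives only a degenerate (flat) triangle — the inequality must be strict.

No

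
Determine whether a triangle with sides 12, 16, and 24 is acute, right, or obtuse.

Compare the square of the longest side to the sum of squares of the other two: 12² + 16² = 400 < 576 = 24².

obtuse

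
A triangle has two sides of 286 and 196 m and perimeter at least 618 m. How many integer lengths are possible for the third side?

346

Triangle inequality: 90 < x < 482. Perimeter ≥ 618 gives x ≥ 618 − 286 − 196 = 136.
So 136 ≤ x < 482; integers 136 through 481: 346 values.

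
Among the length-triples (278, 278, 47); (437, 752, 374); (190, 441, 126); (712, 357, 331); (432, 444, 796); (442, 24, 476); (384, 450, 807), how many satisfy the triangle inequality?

4

(47,278,278): 47+278 > 278 → valid
(374,437,752): 374+437 > 752 → valid
(126,190,441): 126+190 ≤ 441 → not valid
(331,357,712): 331+357 ≤ 712 → not valid
(432,444,796): 432+444 > 796 → valid
(24,442,476): 24+442 ≤ 476 → not valid
(384,450,807): 384+450 > 807 → valid
4 of the 7 triples form a triangle.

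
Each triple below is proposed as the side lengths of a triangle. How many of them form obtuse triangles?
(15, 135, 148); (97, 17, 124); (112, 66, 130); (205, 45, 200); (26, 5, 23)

2

(15,135,148): 15²+135² = 18450 < 21904 = 148² → obtuse
(97,17,124): 17+97 ≤ 124, not a triangle
(112,66,130): 66²+112² = 16900 = 130² → right
(205,45,200): 45²+200² = 42025 = 205² → right
(26,5,23): 5²+23² = 554 < 676 = 26² → obtuse
2 of the 5 are obtuse.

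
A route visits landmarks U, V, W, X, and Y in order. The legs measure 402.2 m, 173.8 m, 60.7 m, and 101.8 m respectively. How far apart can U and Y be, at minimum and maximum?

The maximum is all hops collinear in one direction: 402.2 + 173.8 + 60.7 + 101.8 = 738.5.
The longest hop is 402.2; the others sum to 336.3. Folding the others back against it leaves at least 402.2 − 336.3 = 65.9.

65.9 ≤ UY ≤ 738.5 m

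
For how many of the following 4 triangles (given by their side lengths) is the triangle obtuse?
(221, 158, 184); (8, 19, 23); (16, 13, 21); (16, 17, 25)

(221,158,184): 158²+184² = 58820 > 48841 = 221² → acute
(8,19,23): 8²+19² = 425 < 529 = 23² → obtuse
(16,13,21): 13²+16² = 425 < 441 = 21² → obtuse
(16,17,25): 16²+17² = 545 < 625 = 25² → obtuse
3 of the 4 are obtuse.

3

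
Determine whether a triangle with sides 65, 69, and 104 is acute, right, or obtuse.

obtuse

Compare the square of the longest side to the sum of squares of the other two: 65² + 69² = 8986 < 10816 = 104².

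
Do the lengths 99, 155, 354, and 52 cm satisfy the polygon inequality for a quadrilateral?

For a quadrilateral, each side must be shorter than the sum of the others.
Here the longest side is 354, but the remaining 3 sides sum to only 306.

No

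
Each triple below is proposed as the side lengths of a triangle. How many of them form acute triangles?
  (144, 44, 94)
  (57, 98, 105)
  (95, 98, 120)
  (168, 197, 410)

(144,44,94): 44+94 ≤ 144, not a triangle
(57,98,105): 57²+98² = 12853 > 11025 = 105² → acute
(95,98,120): 95²+98² = 18629 > 14400 = 120² → acute
(168,197,410): 168+197 ≤ 410, not a triangle
2 of the 4 are acute.

2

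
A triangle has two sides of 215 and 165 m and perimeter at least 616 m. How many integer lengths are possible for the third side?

Triangle inequality: 50 < x < 380. Perimeter ≥ 616 gives x ≥ 616 − 215 − 165 = 236.
So 236 ≤ x < 380; integers 236 through 379: 144 values.

144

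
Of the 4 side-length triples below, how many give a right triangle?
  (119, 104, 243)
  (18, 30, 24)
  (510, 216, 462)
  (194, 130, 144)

(119,104,243): 104+119 ≤ 243, not a triangle
(18,30,24): 18²+24² = 900 = 30² → right
(510,216,462): 216²+462² = 260100 = 510² → right
(194,130,144): 130²+144² = 37636 = 194² → right
3 of the 4 are right.

3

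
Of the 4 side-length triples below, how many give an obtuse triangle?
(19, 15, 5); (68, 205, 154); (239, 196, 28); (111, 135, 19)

2

(19,15,5): 5²+15² = 250 < 361 = 19² → obtuse
(68,205,154): 68²+154² = 28340 < 42025 = 205² → obtuse
(239,196,28): 28+196 ≤ 239, not a triangle
(111,135,19): 19+111 ≤ 135, not a triangle
2 of the 4 are obtuse.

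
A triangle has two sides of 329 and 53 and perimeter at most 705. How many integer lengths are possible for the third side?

Triangle inequality: 276 < x < 382. Perimeter ≤ 705 gives x ≤ 705 − 329 − 53 = 323.
So 276 < x ≤ 323; integers 277 through 323: 47 values.

47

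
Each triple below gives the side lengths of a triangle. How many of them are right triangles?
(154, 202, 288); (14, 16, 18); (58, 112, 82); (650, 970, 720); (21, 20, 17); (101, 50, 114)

(154,202,288): 154²+202² = 64520 < 82944 = 288² → obtuse
(14,16,18): 14²+16² = 452 > 324 = 18² → acute
(58,112,82): 58²+82² = 10088 < 12544 = 112² → obtuse
(650,970,720): 650²+720² = 940900 = 970² → right
(21,20,17): 17²+20² = 689 > 441 = 21² → acute
(101,50,114): 50²+101² = 12701 < 12996 = 114² → obtuse
1 of the 6 is right.

1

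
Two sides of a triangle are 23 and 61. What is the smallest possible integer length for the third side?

39

The third side must be strictly greater than |23 − 61| = 38.
The smallest integer above 38 is 39.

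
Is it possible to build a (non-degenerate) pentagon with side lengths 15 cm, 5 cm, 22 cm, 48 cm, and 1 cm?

No

For a pentagon, each side must be shorter than the sum of the others.
Here the longest side is 48, but the remaining 4 sides sum to only 43.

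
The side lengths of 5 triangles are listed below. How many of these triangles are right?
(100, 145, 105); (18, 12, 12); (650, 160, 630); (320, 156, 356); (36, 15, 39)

4

(100,145,105): 100²+105² = 21025 = 145² → right
(18,12,12): 12²+12² = 288 < 324 = 18² → obtuse
(650,160,630): 160²+630² = 422500 = 650² → right
(320,156,356): 156²+320² = 126736 = 356² → right
(36,15,39): 15²+36² = 1521 = 39² → right
4 of the 5 are right.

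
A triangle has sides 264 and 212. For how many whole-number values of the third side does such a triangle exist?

The third side lies in the open interval (52, 476).
Integers from 53 to 475 inclusive: 475 − 53 + 1 = 423.

423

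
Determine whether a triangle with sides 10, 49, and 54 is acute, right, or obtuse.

Compare the square of the longest side to the sum of squares of the other two: 10² + 49² = 2501 < 2916 = 54².

obtuse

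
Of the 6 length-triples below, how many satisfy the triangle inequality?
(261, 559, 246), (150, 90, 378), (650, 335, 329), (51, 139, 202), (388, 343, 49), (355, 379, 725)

3

(246,261,559): 246+261 ≤ 559 → not valid
(90,150,378): 90+150 ≤ 378 → not valid
(329,335,650): 329+335 > 650 → valid
(51,139,202): 51+139 ≤ 202 → not valid
(49,343,388): 49+343 > 388 → valid
(355,379,725): 355+379 > 725 → valid
3 of the 6 triples form a triangle.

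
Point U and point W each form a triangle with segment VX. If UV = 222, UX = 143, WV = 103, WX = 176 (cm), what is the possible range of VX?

From triangle UVX: |222 − 143| < VX < 222 + 143, i.e. 79 < VX < 365.
From triangle WVX: 73 < VX < 279.
Both must hold, so VX lies in the intersection.

79 < VX < 279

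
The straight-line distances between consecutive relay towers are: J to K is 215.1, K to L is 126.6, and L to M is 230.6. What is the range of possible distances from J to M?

The maximum is all hops collinear in one direction: 215.1 + 126.6 + 230.6 = 572.3.
The longest hop is 230.6; the others sum to 341.7. Since 230.6 ≤ 341.7, the path can fold back on itself completely, so the minimum distance is 0.

0 ≤ JM ≤ 572.3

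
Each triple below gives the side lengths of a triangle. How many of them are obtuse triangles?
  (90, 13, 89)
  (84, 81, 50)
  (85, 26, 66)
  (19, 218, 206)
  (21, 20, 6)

(90,13,89): 13²+89² = 8090 < 8100 = 90² → obtuse
(84,81,50): 50²+81² = 9061 > 7056 = 84² → acute
(85,26,66): 26²+66² = 5032 < 7225 = 85² → obtuse
(19,218,206): 19²+206² = 42797 < 47524 = 218² → obtuse
(21,20,6): 6²+20² = 436 < 441 = 21² → obtuse
4 of the 5 are obtuse.

4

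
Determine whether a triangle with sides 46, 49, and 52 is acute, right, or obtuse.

Compare the square of the longest side to the sum of squares of the other two: 46² + 49² = 4517 > 2704 = 52².

acute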